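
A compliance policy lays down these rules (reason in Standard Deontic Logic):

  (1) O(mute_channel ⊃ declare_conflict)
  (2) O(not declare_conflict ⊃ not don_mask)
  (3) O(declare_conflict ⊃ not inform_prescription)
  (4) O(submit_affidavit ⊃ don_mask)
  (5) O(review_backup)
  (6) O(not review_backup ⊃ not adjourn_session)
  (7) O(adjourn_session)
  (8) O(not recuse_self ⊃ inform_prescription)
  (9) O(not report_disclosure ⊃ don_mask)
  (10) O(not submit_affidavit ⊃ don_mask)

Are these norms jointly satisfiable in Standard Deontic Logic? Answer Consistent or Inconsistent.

Consistent

Premise 6 is O(not review_backup ⊃ not adjourn_session), but O(not review_backup) is not derivable from the premises, so it does not yield O(not adjourn_session).
So O(not adjourn_session) is not derivable, and the apparent clash with O(adjourn_session) does not arise.
A world satisfying every obligation exists (e.g. adjourn_session=true, declare_conflict=true, don_mask=true, inform_prescription=false, mute_channel=false, recuse_self=true, report_disclosure=false, review_backup=true, submit_affidavit=false); no atom is both obligatory and forbidden, so the set is consistent.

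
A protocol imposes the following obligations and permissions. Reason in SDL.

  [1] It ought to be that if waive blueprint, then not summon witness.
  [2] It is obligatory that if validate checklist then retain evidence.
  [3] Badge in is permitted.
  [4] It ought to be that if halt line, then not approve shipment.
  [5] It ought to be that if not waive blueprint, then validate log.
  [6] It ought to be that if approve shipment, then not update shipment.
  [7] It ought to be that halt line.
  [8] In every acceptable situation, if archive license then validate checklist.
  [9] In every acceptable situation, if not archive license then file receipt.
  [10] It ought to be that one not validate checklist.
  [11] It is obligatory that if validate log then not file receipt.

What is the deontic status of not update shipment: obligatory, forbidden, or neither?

Premise 6 is O(approve_shipment → ¬update_shipment), but O(approve_shipment) is not derivable from the premises, so it does not yield O(¬update_shipment).
No premise or chain of K-axiom applications forces O(¬update_shipment), and none forces O(update_shipment). So ¬update_shipment is neither obligatory nor forbidden under these norms.

Neither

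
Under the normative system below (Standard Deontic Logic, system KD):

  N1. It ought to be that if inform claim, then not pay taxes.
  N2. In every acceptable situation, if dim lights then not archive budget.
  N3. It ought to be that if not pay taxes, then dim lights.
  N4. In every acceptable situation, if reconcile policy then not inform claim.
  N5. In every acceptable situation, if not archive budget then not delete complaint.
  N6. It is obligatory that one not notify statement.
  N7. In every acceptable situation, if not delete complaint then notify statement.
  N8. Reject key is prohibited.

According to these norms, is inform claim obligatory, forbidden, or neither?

Forbidden

From premise 6 we have O(¬notify_statement).
The contrapositive of premise 7 (O(¬delete_complaint → notify_statement)) is O(¬notify_statement → delete_complaint), and O(¬notify_statement) is already established, so O(delete_complaint).
Premise 5, O(¬archive_budget → ¬delete_complaint), contraposes to O(delete_complaint → archive_budget); with O(delete_complaint) we get O(archive_budget).
Premise 2 is O(dim_lights → ¬archive_budget); contrapositively O(archive_budget → ¬dim_lights). Since O(archive_budget) holds, K gives O(¬dim_lights).
The contrapositive of premise 3 (O(¬pay_taxes → dim_lights)) is O(¬dim_lights → pay_taxes), and O(¬dim_lights) is already established, so O(pay_taxes).
Premise 1 is O(inform_claim → ¬pay_taxes); contrapositively O(pay_taxes → ¬inform_claim). Since O(pay_taxes) holds, K gives O(¬inform_claim).
Premises 4, 8 do not contribute to this derivation.
Thus O(¬inform_claim), which is F(inform_claim): inform_claim is forbidden.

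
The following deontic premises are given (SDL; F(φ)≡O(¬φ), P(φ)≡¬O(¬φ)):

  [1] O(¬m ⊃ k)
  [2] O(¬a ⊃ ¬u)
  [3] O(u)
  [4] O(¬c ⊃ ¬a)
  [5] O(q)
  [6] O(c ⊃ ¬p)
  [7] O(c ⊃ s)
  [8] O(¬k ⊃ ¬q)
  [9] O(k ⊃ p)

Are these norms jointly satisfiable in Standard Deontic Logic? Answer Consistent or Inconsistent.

Inconsistent

From premise 5 we have O(q).
Premise 8, O(¬k ⊃ ¬q), contraposes to O(q ⊃ k); with O(q) we get O(k).
With premise 9, O(k ⊃ p), the K-axiom yields O(p).
Premise 6, O(c ⊃ ¬p), contraposes to O(p ⊃ ¬c); with O(p) we get O(¬c).
With premise 4, O(¬c ⊃ ¬a), the K-axiom yields O(¬a).
Applying K to premise 2 (O(¬a ⊃ ¬u)) and O(¬a) yields O(¬u).
However, premise 3 gives O(u).
We now have both O(¬u) and O(u) — u is simultaneously obligatory and forbidden, violating the D-axiom.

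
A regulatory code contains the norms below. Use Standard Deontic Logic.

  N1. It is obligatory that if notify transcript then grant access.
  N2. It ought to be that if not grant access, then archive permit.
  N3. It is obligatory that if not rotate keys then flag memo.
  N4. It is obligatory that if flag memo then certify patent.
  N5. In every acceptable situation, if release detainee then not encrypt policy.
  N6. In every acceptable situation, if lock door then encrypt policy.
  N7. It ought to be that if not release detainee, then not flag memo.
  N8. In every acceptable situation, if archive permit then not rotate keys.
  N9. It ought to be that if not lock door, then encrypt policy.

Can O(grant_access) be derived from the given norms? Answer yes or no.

Yes

Premises 6 and 9 cover both cases: O(lock_door → encrypt_policy) and O(¬lock_door → encrypt_policy). Since lock_door ∨ ¬lock_door is a tautology, O(encrypt_policy) follows.
Premise 5, O(release_detainee → ¬encrypt_policy), contraposes to O(encrypt_policy → ¬release_detainee); with O(encrypt_policy) we get O(¬release_detainee).
With premise 7, O(¬release_detainee → ¬flag_memo), the K-axiom yields O(¬flag_memo).
Premise 3 is O(¬rotate_keys → flag_memo); contrapositively O(¬flag_memo → rotate_keys). Since O(¬flag_memo) holds, K gives O(rotate_keys).
The contrapositive of premise 8 (O(archive_permit → ¬rotate_keys)) is O(rotate_keys → ¬archive_permit), and O(rotate_keys) is already established, so O(¬archive_permit).
Premise 2, O(¬grant_access → archive_permit), contraposes to O(¬archive_permit → grant_access); with O(¬archive_permit) we get O(grant_access).
Premises 1, 4 do not contribute to this derivation.
So O(grant_access) follows.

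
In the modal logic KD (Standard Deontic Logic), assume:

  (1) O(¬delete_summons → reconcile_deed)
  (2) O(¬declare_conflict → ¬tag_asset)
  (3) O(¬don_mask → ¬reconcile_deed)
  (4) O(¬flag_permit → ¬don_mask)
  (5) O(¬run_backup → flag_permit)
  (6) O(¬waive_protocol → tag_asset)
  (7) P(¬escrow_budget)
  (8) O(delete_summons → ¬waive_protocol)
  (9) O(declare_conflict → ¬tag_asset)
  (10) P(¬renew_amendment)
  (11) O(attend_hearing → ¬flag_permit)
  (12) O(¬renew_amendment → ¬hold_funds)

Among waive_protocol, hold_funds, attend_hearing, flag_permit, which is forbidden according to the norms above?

Premises 2 and 9 are O(¬declare_conflict → ¬tag_asset) and O(declare_conflict → ¬tag_asset); every ideal world satisfies ¬declare_conflict or declare_conflict, so in either case ¬tag_asset holds — hence O(¬tag_asset).
The contrapositive of premise 6 (O(¬waive_protocol → tag_asset)) is O(¬tag_asset → waive_protocol), and O(¬tag_asset) is already established, so O(waive_protocol).
Premise 8 is O(delete_summons → ¬waive_protocol); contrapositively O(waive_protocol → ¬delete_summons). Since O(waive_protocol) holds, K gives O(¬delete_summons).
With premise 1, O(¬delete_summons → reconcile_deed), the K-axiom yields O(reconcile_deed).
The contrapositive of premise 3 (O(¬don_mask → ¬reconcile_deed)) is O(reconcile_deed → don_mask), and O(reconcile_deed) is already established, so O(don_mask).
The contrapositive of premise 4 (O(¬flag_permit → ¬don_mask)) is O(don_mask → flag_permit), and O(don_mask) is already established, so O(flag_permit).
Premise 11 is O(attend_hearing → ¬flag_permit); contrapositively O(flag_permit → ¬attend_hearing). Since O(flag_permit) holds, K gives O(¬attend_hearing).
So O(¬attend_hearing) holds, i.e. attend_hearing is forbidden. None of the other listed options is forbidden under the premises.

attend_hearing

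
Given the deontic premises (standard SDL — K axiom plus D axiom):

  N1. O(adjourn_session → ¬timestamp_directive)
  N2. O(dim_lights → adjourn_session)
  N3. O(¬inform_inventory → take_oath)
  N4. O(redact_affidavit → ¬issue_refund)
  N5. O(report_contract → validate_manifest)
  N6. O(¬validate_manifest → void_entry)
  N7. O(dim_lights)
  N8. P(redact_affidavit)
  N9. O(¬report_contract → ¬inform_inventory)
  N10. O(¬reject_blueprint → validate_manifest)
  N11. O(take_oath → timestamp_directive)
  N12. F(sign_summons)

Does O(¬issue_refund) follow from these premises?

No

Premise 4 is O(redact_affidavit → ¬issue_refund), but O(redact_affidavit) is not derivable from the premises (the permission P(redact_affidavit) asserts only ¬O(¬redact_affidavit), not O(redact_affidavit)), so it does not yield O(¬issue_refund).
No other premise forces O(¬issue_refund). An ideal world satisfying every premise can still have ¬issue_refund false, so O(¬issue_refund) is not derivable.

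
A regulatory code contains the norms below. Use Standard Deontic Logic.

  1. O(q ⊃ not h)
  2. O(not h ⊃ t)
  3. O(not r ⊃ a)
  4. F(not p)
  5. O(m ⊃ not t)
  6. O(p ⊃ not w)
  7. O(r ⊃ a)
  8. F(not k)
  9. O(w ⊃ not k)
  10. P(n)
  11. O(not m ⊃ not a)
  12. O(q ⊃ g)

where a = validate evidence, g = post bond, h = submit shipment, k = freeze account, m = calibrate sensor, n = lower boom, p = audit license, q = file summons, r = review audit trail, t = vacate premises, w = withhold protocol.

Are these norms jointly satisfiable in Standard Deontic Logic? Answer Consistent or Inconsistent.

Premise 9 is O(w ⊃ not k), but O(w) is not derivable from the premises, so it does not yield O(not k).
So O(not k) is not derivable, and the apparent clash with O(k) does not arise.
A world satisfying every obligation exists (e.g. a=true, g=false, h=true, k=true, m=true, n=false, p=true, q=false, r=false, t=false, w=false); no atom is both obligatory and forbidden, so the set is consistent.

Consistent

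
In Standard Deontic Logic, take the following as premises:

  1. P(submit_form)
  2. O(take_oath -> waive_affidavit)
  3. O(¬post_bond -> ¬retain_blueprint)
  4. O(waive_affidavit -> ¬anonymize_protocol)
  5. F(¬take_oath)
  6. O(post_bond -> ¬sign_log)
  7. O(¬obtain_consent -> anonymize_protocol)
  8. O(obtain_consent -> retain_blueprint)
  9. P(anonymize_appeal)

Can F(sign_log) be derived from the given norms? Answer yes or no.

F(¬take_oath) at premise 5 means O(take_oath).
With premise 2, O(take_oath -> waive_affidavit), the K-axiom yields O(waive_affidavit).
Premise 4 is O(waive_affidavit -> ¬anonymize_protocol); since O(waive_affidavit), deontic closure gives O(¬anonymize_protocol).
Premise 7, O(¬obtain_consent -> anonymize_protocol), contraposes to O(¬anonymize_protocol -> obtain_consent); with O(¬anonymize_protocol) we get O(obtain_consent).
From O(obtain_consent) and premise 8, O(obtain_consent -> retain_blueprint), we obtain O(retain_blueprint).
Premise 3 is O(¬post_bond -> ¬retain_blueprint); contrapositively O(retain_blueprint -> post_bond). Since O(retain_blueprint) holds, K gives O(post_bond).
From O(post_bond) and premise 6, O(post_bond -> ¬sign_log), we obtain O(¬sign_log).
Premises 1, 9 do not contribute to this derivation.
So O(¬sign_log) holds, i.e. F(sign_log). The claim follows.

Yes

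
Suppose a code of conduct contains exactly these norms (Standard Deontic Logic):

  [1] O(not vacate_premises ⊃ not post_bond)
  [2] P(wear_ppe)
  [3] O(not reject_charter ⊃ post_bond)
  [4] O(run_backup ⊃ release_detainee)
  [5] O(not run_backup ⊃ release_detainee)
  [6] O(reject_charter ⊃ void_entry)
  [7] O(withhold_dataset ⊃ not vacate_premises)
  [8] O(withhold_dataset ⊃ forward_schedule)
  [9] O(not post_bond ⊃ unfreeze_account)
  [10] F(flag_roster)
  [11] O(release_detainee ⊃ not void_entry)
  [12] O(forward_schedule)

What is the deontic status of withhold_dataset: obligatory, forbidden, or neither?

Forbidden

Premises 5 and 4 cover both cases: O(not run_backup ⊃ release_detainee) and O(run_backup ⊃ release_detainee). Since not run_backup ∨ run_backup is a tautology, O(release_detainee) follows.
From O(release_detainee) and premise 11, O(release_detainee ⊃ not void_entry), we obtain O(not void_entry).
The contrapositive of premise 6 (O(reject_charter ⊃ void_entry)) is O(not void_entry ⊃ not reject_charter), and O(not void_entry) is already established, so O(not reject_charter).
Applying K to premise 3 (O(not reject_charter ⊃ post_bond)) and O(not reject_charter) yields O(post_bond).
The contrapositive of premise 1 (O(not vacate_premises ⊃ not post_bond)) is O(post_bond ⊃ vacate_premises), and O(post_bond) is already established, so O(vacate_premises).
Premise 7, O(withhold_dataset ⊃ not vacate_premises), contraposes to O(vacate_premises ⊃ not withhold_dataset); with O(vacate_premises) we get O(not withhold_dataset).
Premises 2, 8, 9, 10, 12 do not contribute to this derivation.
Thus O(not withhold_dataset), which is F(withhold_dataset): withhold_dataset is forbidden.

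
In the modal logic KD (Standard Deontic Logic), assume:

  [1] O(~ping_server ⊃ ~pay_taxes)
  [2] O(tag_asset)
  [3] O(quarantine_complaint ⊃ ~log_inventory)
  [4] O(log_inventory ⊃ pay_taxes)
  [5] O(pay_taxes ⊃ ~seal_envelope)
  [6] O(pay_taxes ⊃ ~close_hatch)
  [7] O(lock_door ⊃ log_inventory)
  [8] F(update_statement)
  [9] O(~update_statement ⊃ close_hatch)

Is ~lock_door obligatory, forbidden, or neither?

Obligatory

Premise 8, F(update_statement), is equivalent to O(~update_statement).
Premise 9 is O(~update_statement ⊃ close_hatch); since O(~update_statement), deontic closure gives O(close_hatch).
Premise 6 is O(pay_taxes ⊃ ~close_hatch); contrapositively O(close_hatch ⊃ ~pay_taxes). Since O(close_hatch) holds, K gives O(~pay_taxes).
The contrapositive of premise 4 (O(log_inventory ⊃ pay_taxes)) is O(~pay_taxes ⊃ ~log_inventory), and O(~pay_taxes) is already established, so O(~log_inventory).
Premise 7 is O(lock_door ⊃ log_inventory); contrapositively O(~log_inventory ⊃ ~lock_door). Since O(~log_inventory) holds, K gives O(~lock_door).
Premises 1, 2, 3, 5 do not contribute to this derivation.
Hence ~lock_door is obligatory.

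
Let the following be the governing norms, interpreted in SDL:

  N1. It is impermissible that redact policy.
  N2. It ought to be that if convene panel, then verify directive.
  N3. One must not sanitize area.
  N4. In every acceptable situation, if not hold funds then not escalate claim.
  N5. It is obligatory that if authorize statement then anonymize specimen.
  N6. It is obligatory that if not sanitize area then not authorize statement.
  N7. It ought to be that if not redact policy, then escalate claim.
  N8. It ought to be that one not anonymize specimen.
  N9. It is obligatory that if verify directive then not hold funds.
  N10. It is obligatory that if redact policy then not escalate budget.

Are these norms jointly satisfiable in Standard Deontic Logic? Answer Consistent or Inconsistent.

Consistent

Premise 5 is O(authorize_statement → anonymize_specimen), but O(authorize_statement) is not derivable from the premises, so it does not yield O(anonymize_specimen).
So O(anonymize_specimen) is not derivable, and the apparent clash with O(¬anonymize_specimen) does not arise.
A world satisfying every obligation exists (e.g. anonymize_specimen=false, authorize_statement=false, convene_panel=false, escalate_budget=false, escalate_claim=true, hold_funds=true, redact_policy=false, sanitize_area=false, verify_directive=false); no atom is both obligatory and forbidden, so the set is consistent.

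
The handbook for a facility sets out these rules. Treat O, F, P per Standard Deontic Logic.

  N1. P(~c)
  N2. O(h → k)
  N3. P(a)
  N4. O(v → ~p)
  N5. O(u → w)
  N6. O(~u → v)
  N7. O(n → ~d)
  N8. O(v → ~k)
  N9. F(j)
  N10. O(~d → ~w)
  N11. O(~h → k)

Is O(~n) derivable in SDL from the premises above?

By case analysis on h: premise 2 gives O(h → k) and premise 11 gives O(~h → k), so O(k) either way.
Premise 8, O(v → ~k), contraposes to O(k → ~v); with O(k) we get O(~v).
The contrapositive of premise 6 (O(~u → v)) is O(~v → u), and O(~v) is already established, so O(u).
With premise 5, O(u → w), the K-axiom yields O(w).
The contrapositive of premise 10 (O(~d → ~w)) is O(w → d), and O(w) is already established, so O(d).
Premise 7 is O(n → ~d); contrapositively O(d → ~n). Since O(d) holds, K gives O(~n).
Premises 1, 3, 4, 9 do not contribute to this derivation.
So O(~n) follows.

Yes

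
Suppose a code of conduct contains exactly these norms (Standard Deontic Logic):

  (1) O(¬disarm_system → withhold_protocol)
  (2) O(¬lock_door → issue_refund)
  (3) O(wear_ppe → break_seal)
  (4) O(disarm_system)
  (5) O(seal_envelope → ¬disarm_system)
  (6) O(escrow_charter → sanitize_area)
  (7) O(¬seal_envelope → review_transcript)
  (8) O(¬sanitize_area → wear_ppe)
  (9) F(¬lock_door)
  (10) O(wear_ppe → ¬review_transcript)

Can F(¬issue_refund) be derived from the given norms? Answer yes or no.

No

Premise 2 is O(¬lock_door → issue_refund), but O(¬lock_door) is not derivable from the premises, so it does not yield O(issue_refund).
No other premise forces O(issue_refund). An ideal world satisfying every premise can still have ¬issue_refund true, so F(¬issue_refund) is not derivable.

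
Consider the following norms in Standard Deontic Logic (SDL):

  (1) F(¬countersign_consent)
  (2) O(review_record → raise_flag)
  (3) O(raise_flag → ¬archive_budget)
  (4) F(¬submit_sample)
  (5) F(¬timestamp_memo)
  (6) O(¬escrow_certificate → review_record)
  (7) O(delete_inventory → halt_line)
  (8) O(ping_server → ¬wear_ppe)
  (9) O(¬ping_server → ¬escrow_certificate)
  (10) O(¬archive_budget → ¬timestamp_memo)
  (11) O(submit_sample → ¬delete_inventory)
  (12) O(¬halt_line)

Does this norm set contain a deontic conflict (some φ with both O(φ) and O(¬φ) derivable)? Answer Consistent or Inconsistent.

Premise 7 is O(delete_inventory → halt_line), but O(delete_inventory) is not derivable from the premises, so it does not yield O(halt_line).
So O(halt_line) is not derivable, and the apparent clash with O(¬halt_line) does not arise.
A world satisfying every obligation exists (e.g. archive_budget=true, countersign_consent=true, delete_inventory=false, escrow_certificate=true, halt_line=false, ping_server=true, raise_flag=false, review_record=false, submit_sample=true, timestamp_memo=true, wear_ppe=false); no atom is both obligatory and forbidden, so the set is consistent.

Consistent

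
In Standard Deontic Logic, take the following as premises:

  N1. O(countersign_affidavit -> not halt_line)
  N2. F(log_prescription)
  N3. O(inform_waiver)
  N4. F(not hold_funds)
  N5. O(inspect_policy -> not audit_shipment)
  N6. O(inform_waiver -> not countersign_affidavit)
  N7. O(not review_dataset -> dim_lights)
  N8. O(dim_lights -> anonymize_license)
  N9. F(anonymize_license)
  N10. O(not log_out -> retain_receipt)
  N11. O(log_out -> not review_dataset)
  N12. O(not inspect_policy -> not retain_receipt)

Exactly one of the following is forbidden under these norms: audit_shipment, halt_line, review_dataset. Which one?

audit_shipment

F(anonymize_license) at premise 9 means O(not anonymize_license).
Premise 8 is O(dim_lights -> anonymize_license); contrapositively O(not anonymize_license -> not dim_lights). Since O(not anonymize_license) holds, K gives O(not dim_lights).
Premise 7 is O(not review_dataset -> dim_lights); contrapositively O(not dim_lights -> review_dataset). Since O(not dim_lights) holds, K gives O(review_dataset).
Premise 11 is O(log_out -> not review_dataset); contrapositively O(review_dataset -> not log_out). Since O(review_dataset) holds, K gives O(not log_out).
From O(not log_out) and premise 10, O(not log_out -> retain_receipt), we obtain O(retain_receipt).
Premise 12 is O(not inspect_policy -> not retain_receipt); contrapositively O(retain_receipt -> inspect_policy). Since O(retain_receipt) holds, K gives O(inspect_policy).
With premise 5, O(inspect_policy -> not audit_shipment), the K-axiom yields O(not audit_shipment).
So O(not audit_shipment) holds, i.e. audit_shipment is forbidden. None of the other listed options is forbidden under the premises.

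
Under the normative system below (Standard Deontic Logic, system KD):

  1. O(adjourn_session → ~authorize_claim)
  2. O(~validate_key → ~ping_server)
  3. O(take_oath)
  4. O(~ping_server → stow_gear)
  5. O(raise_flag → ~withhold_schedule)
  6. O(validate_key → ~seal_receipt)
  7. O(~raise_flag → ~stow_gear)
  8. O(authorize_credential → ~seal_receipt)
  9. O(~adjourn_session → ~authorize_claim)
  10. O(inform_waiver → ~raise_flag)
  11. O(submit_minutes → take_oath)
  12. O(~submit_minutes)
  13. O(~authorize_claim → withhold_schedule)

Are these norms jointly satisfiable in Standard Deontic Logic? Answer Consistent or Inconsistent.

Consistent

Premise 11 is O(submit_minutes → take_oath); even if O(take_oath) held, inferring O(submit_minutes) would be affirming the consequent — invalid.
So O(submit_minutes) is not derivable, and the apparent clash with O(~submit_minutes) does not arise.
A world satisfying every obligation exists (e.g. adjourn_session=false, authorize_claim=false, authorize_credential=false, inform_waiver=false, ping_server=true, raise_flag=false, seal_receipt=false, stow_gear=false, submit_minutes=false, take_oath=true, validate_key=true, withhold_schedule=true); no atom is both obligatory and forbidden, so the set is consistent.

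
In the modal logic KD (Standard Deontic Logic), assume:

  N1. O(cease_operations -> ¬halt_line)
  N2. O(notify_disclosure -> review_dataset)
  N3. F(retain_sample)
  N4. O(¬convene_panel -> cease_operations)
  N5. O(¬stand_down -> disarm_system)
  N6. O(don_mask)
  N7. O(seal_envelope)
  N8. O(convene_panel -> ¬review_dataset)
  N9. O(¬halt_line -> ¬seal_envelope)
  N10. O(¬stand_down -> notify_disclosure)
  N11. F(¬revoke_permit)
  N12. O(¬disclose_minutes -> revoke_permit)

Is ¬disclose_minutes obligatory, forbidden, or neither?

Neither

Premise 12 is O(¬disclose_minutes -> revoke_permit); even if O(revoke_permit) held, inferring O(¬disclose_minutes) would be affirming the consequent — invalid.
No premise or chain of K-axiom applications forces O(¬disclose_minutes), and none forces O(disclose_minutes). So ¬disclose_minutes is neither obligatory nor forbidden under these norms.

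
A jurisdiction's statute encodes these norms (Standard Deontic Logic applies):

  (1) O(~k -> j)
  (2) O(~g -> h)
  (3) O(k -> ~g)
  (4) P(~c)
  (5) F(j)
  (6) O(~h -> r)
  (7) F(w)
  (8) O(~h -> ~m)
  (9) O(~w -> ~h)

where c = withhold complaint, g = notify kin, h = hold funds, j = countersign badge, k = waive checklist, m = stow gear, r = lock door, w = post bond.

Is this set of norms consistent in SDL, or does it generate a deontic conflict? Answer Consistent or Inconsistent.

Inconsistent

F(j) at premise 5 means O(~j).
Premise 1, O(~k -> j), contraposes to O(~j -> k); with O(~j) we get O(k).
Premise 3 is O(k -> ~g); since O(k), deontic closure gives O(~g).
From O(~g) and premise 2, O(~g -> h), we obtain O(h).
The contrapositive of premise 9 (O(~w -> ~h)) is O(h -> w), and O(h) is already established, so O(w).
Yet premise 7 is F(w), i.e. O(~w).
We now have both O(w) and O(~w) — w is simultaneously obligatory and forbidden, violating the D-axiom.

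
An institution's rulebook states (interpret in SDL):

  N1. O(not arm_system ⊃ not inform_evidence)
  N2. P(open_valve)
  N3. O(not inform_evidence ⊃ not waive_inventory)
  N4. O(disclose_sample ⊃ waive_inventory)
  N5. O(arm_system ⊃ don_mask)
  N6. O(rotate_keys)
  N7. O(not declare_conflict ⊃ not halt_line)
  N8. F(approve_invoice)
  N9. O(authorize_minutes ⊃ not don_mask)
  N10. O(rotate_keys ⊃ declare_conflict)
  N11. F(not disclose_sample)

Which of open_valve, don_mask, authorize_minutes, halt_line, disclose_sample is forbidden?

Premise 11 is F(not disclose_sample), i.e. O(disclose_sample).
With premise 4, O(disclose_sample ⊃ waive_inventory), the K-axiom yields O(waive_inventory).
Premise 3 is O(not inform_evidence ⊃ not waive_inventory); contrapositively O(waive_inventory ⊃ inform_evidence). Since O(waive_inventory) holds, K gives O(inform_evidence).
Premise 1, O(not arm_system ⊃ not inform_evidence), contraposes to O(inform_evidence ⊃ arm_system); with O(inform_evidence) we get O(arm_system).
With premise 5, O(arm_system ⊃ don_mask), the K-axiom yields O(don_mask).
The contrapositive of premise 9 (O(authorize_minutes ⊃ not don_mask)) is O(don_mask ⊃ not authorize_minutes), and O(don_mask) is already established, so O(not authorize_minutes).
So O(not authorize_minutes) holds, i.e. authorize_minutes is forbidden. None of the other listed options is forbidden under the premises.

authorize_minutes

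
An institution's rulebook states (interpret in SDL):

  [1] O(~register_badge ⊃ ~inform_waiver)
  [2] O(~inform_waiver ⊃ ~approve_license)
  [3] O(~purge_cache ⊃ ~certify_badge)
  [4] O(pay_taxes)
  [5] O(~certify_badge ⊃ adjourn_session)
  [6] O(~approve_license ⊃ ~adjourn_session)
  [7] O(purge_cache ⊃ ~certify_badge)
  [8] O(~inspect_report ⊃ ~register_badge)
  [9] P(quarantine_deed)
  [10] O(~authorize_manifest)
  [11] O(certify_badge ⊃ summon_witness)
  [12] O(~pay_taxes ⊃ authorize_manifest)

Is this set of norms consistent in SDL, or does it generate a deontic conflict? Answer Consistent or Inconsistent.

Consistent

Premise 12 is O(~pay_taxes ⊃ authorize_manifest), but O(~pay_taxes) is not derivable from the premises, so it does not yield O(authorize_manifest).
So O(authorize_manifest) is not derivable, and the apparent clash with O(~authorize_manifest) does not arise.
A world satisfying every obligation exists (e.g. adjourn_session=true, approve_license=true, authorize_manifest=false, certify_badge=false, inform_waiver=true, inspect_report=true, pay_taxes=true, purge_cache=false, quarantine_deed=false, register_badge=true, summon_witness=false); no atom is both obligatory and forbidden, so the set is consistent.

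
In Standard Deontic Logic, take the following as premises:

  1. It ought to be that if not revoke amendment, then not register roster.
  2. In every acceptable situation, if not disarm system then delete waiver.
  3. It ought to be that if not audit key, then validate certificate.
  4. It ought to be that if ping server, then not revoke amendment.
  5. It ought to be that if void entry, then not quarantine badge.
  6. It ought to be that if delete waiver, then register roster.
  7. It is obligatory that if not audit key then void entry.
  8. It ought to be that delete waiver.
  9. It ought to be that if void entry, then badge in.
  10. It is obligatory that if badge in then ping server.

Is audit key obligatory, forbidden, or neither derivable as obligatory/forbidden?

Premise 8 states O(delete_waiver) outright.
Applying K to premise 6 (O(delete_waiver → register_roster)) and O(delete_waiver) yields O(register_roster).
The contrapositive of premise 1 (O(¬revoke_amendment → ¬register_roster)) is O(register_roster → revoke_amendment), and O(register_roster) is already established, so O(revoke_amendment).
Premise 4, O(ping_server → ¬revoke_amendment), contraposes to O(revoke_amendment → ¬ping_server); with O(revoke_amendment) we get O(¬ping_server).
The contrapositive of premise 10 (O(badge_in → ping_server)) is O(¬ping_server → ¬badge_in), and O(¬ping_server) is already established, so O(¬badge_in).
The contrapositive of premise 9 (O(void_entry → badge_in)) is O(¬badge_in → ¬void_entry), and O(¬badge_in) is already established, so O(¬void_entry).
Premise 7 is O(¬audit_key → void_entry); contrapositively O(¬void_entry → audit_key). Since O(¬void_entry) holds, K gives O(audit_key).
Premises 2, 3, 5 do not contribute to this derivation.
Hence audit_key is obligatory.

Obligatory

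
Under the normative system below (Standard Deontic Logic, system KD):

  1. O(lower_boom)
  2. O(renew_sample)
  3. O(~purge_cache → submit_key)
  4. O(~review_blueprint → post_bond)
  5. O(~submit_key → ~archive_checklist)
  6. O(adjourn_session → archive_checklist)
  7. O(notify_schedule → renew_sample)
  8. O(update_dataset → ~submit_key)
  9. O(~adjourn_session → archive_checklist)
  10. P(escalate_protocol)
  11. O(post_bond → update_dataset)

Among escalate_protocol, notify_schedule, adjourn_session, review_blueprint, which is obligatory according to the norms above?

review_blueprint

Premises 9 and 6 are O(~adjourn_session → archive_checklist) and O(adjourn_session → archive_checklist); every ideal world satisfies ~adjourn_session or adjourn_session, so in either case archive_checklist holds — hence O(archive_checklist).
Premise 5 is O(~submit_key → ~archive_checklist); contrapositively O(archive_checklist → submit_key). Since O(archive_checklist) holds, K gives O(submit_key).
The contrapositive of premise 8 (O(update_dataset → ~submit_key)) is O(submit_key → ~update_dataset), and O(submit_key) is already established, so O(~update_dataset).
Premise 11, O(post_bond → update_dataset), contraposes to O(~update_dataset → ~post_bond); with O(~update_dataset) we get O(~post_bond).
Premise 4 is O(~review_blueprint → post_bond); contrapositively O(~post_bond → review_blueprint). Since O(~post_bond) holds, K gives O(review_blueprint).
So O(review_blueprint) holds — review_blueprint is obligatory. None of the other listed options is made obligatory by any chain of premises.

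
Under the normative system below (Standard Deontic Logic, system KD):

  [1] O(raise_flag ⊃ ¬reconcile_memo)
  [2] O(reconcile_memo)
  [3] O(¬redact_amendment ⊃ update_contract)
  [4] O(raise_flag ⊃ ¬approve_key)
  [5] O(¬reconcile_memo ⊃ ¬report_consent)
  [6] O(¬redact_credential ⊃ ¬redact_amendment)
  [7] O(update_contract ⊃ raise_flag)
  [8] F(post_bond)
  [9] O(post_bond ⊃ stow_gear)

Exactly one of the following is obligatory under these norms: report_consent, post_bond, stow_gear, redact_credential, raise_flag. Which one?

From premise 2 we have O(reconcile_memo).
The contrapositive of premise 1 (O(raise_flag ⊃ ¬reconcile_memo)) is O(reconcile_memo ⊃ ¬raise_flag), and O(reconcile_memo) is already established, so O(¬raise_flag).
Premise 7, O(update_contract ⊃ raise_flag), contraposes to O(¬raise_flag ⊃ ¬update_contract); with O(¬raise_flag) we get O(¬update_contract).
Premise 3, O(¬redact_amendment ⊃ update_contract), contraposes to O(¬update_contract ⊃ redact_amendment); with O(¬update_contract) we get O(redact_amendment).
Premise 6 is O(¬redact_credential ⊃ ¬redact_amendment); contrapositively O(redact_amendment ⊃ redact_credential). Since O(redact_amendment) holds, K gives O(redact_credential).
So O(redact_credential) holds — redact_credential is obligatory. None of the other listed options is made obligatory by any chain of premises.

redact_credential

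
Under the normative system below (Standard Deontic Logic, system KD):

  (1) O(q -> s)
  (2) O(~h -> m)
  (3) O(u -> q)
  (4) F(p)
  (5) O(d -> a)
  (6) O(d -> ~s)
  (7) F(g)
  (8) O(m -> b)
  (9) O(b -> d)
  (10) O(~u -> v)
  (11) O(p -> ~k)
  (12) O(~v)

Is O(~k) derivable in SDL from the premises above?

Premise 11 is O(p -> ~k), but O(p) is not derivable from the premises, so it does not yield O(~k).
No other premise forces O(~k). An ideal world satisfying every premise can still have ~k false, so O(~k) is not derivable.

No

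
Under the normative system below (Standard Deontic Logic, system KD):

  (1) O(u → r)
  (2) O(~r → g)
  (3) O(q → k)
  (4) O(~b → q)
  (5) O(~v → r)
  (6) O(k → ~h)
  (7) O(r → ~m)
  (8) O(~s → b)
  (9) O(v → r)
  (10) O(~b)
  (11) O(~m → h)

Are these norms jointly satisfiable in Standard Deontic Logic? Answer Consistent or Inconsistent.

Premises 5 and 9 are O(~v → r) and O(v → r); every ideal world satisfies ~v or v, so in either case r holds — hence O(r).
With premise 7, O(r → ~m), the K-axiom yields O(~m).
Premise 11 is O(~m → h); since O(~m), deontic closure gives O(h).
Premise 6, O(k → ~h), contraposes to O(h → ~k); with O(h) we get O(~k).
Premise 3, O(q → k), contraposes to O(~k → ~q); with O(~k) we get O(~q).
Premise 4 is O(~b → q); contrapositively O(~q → b). Since O(~q) holds, K gives O(b).
Yet premise 10 states O(~b).
We now have both O(b) and O(~b) — b is simultaneously obligatory and forbidden, violating the D-axiom.

Inconsistent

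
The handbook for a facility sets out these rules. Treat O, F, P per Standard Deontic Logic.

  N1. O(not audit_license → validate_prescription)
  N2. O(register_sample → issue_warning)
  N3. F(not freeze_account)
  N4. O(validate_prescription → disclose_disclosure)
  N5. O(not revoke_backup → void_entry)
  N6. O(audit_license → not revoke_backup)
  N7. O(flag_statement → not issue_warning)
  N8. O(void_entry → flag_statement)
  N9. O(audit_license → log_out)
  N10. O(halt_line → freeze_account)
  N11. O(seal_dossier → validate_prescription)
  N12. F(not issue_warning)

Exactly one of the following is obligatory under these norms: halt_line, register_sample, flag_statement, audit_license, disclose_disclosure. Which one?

Premise 12 is F(not issue_warning), i.e. O(issue_warning).
Premise 7 is O(flag_statement → not issue_warning); contrapositively O(issue_warning → not flag_statement). Since O(issue_warning) holds, K gives O(not flag_statement).
Premise 8, O(void_entry → flag_statement), contraposes to O(not flag_statement → not void_entry); with O(not flag_statement) we get O(not void_entry).
Premise 5 is O(not revoke_backup → void_entry); contrapositively O(not void_entry → revoke_backup). Since O(not void_entry) holds, K gives O(revoke_backup).
The contrapositive of premise 6 (O(audit_license → not revoke_backup)) is O(revoke_backup → not audit_license), and O(revoke_backup) is already established, so O(not audit_license).
Applying K to premise 1 (O(not audit_license → validate_prescription)) and O(not audit_license) yields O(validate_prescription).
From O(validate_prescription) and premise 4, O(validate_prescription → disclose_disclosure), we obtain O(disclose_disclosure).
So O(disclose_disclosure) holds — disclose_disclosure is obligatory. None of the other listed options is made obligatory by any chain of premises.

disclose_disclosure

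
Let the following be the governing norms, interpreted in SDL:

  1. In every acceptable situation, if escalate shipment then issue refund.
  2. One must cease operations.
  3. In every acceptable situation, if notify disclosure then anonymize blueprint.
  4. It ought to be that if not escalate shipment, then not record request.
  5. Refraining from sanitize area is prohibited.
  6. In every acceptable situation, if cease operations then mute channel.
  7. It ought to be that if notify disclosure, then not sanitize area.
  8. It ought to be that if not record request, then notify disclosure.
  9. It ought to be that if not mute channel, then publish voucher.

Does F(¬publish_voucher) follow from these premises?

Premise 9 is O(¬mute_channel → publish_voucher), but O(¬mute_channel) is not derivable from the premises, so it does not yield O(publish_voucher).
No other premise forces O(publish_voucher). An ideal world satisfying every premise can still have ¬publish_voucher true, so F(¬publish_voucher) is not derivable.

No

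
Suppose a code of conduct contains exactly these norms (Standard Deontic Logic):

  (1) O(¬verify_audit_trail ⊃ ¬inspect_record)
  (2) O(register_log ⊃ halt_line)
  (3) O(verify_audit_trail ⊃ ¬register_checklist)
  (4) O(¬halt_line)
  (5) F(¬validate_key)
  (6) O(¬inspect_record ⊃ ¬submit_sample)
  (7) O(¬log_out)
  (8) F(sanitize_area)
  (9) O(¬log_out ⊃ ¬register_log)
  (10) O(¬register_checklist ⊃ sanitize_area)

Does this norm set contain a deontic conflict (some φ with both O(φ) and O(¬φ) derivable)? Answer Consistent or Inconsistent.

Consistent

Premise 2 is O(register_log ⊃ halt_line), but O(register_log) is not derivable from the premises, so it does not yield O(halt_line).
So O(halt_line) is not derivable, and the apparent clash with O(¬halt_line) does not arise.
A world satisfying every obligation exists (e.g. halt_line=false, inspect_record=false, log_out=false, register_checklist=true, register_log=false, sanitize_area=false, submit_sample=false, validate_key=true, verify_audit_trail=false); no atom is both obligatory and forbidden, so the set is consistent.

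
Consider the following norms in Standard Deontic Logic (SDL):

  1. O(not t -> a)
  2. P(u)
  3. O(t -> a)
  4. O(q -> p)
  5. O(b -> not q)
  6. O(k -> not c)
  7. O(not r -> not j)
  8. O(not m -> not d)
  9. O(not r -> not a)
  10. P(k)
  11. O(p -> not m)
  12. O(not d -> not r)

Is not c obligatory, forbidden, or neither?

Neither

Premise 6 is O(k -> not c), but O(k) is not derivable from the premises (the permission P(k) asserts only not O(not k), not O(k)), so it does not yield O(not c).
No premise or chain of K-axiom applications forces O(not c), and none forces O(c). So not c is neither obligatory nor forbidden under these norms.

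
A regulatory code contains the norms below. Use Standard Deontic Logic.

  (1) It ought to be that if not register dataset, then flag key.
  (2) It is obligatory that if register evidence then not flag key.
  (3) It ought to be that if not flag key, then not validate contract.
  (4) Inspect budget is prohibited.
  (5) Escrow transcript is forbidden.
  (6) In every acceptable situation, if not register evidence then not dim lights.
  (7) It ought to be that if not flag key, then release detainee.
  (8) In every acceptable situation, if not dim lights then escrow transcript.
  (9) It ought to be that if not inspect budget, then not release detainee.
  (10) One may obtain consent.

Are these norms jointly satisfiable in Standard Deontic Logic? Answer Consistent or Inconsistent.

Inconsistent

Premise 4 is F(inspect_budget), i.e. O(¬inspect_budget).
Premise 9 is O(¬inspect_budget → ¬release_detainee); since O(¬inspect_budget), deontic closure gives O(¬release_detainee).
Premise 7, O(¬flag_key → release_detainee), contraposes to O(¬release_detainee → flag_key); with O(¬release_detainee) we get O(flag_key).
Premise 2 is O(register_evidence → ¬flag_key); contrapositively O(flag_key → ¬register_evidence). Since O(flag_key) holds, K gives O(¬register_evidence).
Premise 6 is O(¬register_evidence → ¬dim_lights); since O(¬register_evidence), deontic closure gives O(¬dim_lights).
With premise 8, O(¬dim_lights → escrow_transcript), the K-axiom yields O(escrow_transcript).
But premise 5, F(escrow_transcript), means O(¬escrow_transcript).
We now have both O(escrow_transcript) and O(¬escrow_transcript) — escrow_transcript is simultaneously obligatory and forbidden, violating the D-axiom.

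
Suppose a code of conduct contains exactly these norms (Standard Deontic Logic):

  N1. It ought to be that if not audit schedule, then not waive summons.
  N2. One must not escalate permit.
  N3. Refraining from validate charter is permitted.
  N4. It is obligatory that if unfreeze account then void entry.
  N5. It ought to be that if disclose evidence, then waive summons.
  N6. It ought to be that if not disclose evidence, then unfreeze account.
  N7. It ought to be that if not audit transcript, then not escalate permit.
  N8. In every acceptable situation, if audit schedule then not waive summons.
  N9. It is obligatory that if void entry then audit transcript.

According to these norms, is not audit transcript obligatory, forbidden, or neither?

Premises 1 and 8 are O(¬audit_schedule → ¬waive_summons) and O(audit_schedule → ¬waive_summons); every ideal world satisfies ¬audit_schedule or audit_schedule, so in either case ¬waive_summons holds — hence O(¬waive_summons).
Premise 5 is O(disclose_evidence → waive_summons); contrapositively O(¬waive_summons → ¬disclose_evidence). Since O(¬waive_summons) holds, K gives O(¬disclose_evidence).
With premise 6, O(¬disclose_evidence → unfreeze_account), the K-axiom yields O(unfreeze_account).
With premise 4, O(unfreeze_account → void_entry), the K-axiom yields O(void_entry).
Applying K to premise 9 (O(void_entry → audit_transcript)) and O(void_entry) yields O(audit_transcript).
Premises 2, 3, 7 do not contribute to this derivation.
Thus O(audit_transcript), which is F(¬audit_transcript): ¬audit_transcript is forbidden.

Forbidden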